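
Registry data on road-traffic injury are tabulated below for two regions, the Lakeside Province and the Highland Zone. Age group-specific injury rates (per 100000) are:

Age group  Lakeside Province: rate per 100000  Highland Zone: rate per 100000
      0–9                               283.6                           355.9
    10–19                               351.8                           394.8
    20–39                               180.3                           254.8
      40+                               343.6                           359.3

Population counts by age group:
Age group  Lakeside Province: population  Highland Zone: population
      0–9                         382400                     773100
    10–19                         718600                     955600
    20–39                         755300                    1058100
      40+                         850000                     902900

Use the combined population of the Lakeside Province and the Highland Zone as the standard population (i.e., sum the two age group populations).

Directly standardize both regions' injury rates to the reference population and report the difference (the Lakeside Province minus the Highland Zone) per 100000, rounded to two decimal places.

-49.74

Combined standard total = 6396000; weights = 0.1807, 0.2618, 0.2835, 0.2741.
The Lakeside Province: 0.1807×283.6 + 0.2618×351.8 + 0.2835×180.3 + 0.2741×343.6 = 288.6079 per 100000.
The Highland Zone: 0.1807×355.9 + 0.2618×394.8 + 0.2835×254.8 + 0.2741×359.3 = 338.3502 per 100000.
Difference = 288.6079 − 338.3502 = -49.7424.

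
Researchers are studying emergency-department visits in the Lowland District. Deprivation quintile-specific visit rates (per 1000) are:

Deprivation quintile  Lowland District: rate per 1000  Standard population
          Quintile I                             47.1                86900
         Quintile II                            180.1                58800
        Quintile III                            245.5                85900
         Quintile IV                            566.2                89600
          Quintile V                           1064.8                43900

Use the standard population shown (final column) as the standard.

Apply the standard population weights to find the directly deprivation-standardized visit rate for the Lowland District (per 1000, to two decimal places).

364.96

Standard total = 365100; weights = 0.2380, 0.1611, 0.2353, 0.2454, 0.1202.
Standardized rate: 0.2380×47.1 + 0.1611×180.1 + 0.2353×245.5 + 0.2454×566.2 + 0.1202×1064.8 = 364.9618 per 1000.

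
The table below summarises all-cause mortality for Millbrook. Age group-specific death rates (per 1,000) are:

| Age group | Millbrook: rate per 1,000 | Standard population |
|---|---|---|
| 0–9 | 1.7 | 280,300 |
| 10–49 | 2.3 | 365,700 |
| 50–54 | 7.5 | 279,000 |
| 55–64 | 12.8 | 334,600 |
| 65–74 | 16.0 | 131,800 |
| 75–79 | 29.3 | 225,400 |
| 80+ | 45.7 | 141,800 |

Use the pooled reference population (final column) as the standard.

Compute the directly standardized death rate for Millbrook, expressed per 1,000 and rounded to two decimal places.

Standard total = 1,758,600; weights = 0.1594, 0.2079, 0.1586, 0.1903, 0.0749, 0.1282, 0.0806.
Standardized rate: 0.1594×1.7 + 0.2079×2.3 + 0.1586×7.5 + 0.1903×12.8 + 0.0749×16.0 + 0.1282×29.3 + 0.0806×45.7 = 13.0139 per 1,000.

13.01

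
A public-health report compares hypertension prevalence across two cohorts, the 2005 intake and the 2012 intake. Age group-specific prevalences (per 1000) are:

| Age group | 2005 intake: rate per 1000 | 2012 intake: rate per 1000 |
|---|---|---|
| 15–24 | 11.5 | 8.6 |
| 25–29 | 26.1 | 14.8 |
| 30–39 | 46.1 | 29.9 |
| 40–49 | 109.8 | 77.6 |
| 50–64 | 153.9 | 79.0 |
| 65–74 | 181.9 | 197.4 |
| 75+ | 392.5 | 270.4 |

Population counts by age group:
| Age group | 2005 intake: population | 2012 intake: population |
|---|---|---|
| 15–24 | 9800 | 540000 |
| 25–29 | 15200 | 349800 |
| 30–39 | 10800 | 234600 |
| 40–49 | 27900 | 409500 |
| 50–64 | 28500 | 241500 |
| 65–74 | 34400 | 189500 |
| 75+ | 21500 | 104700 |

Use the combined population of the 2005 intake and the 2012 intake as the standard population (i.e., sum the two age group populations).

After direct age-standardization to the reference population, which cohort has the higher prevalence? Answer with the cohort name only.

2005 intake

Combined standard total = 2217700; weights = 0.2479, 0.1646, 0.1107, 0.1972, 0.1217, 0.1010, 0.0569.
The 2005 intake: 0.2479×11.5 + 0.1646×26.1 + 0.1107×46.1 + 0.1972×109.8 + 0.1217×153.9 + 0.1010×181.9 + 0.0569×392.5 = 93.3411 per 1000.
The 2012 intake: 0.2479×8.6 + 0.1646×14.8 + 0.1107×29.9 + 0.1972×77.6 + 0.1217×79.0 + 0.1010×197.4 + 0.0569×270.4 = 68.1167 per 1000.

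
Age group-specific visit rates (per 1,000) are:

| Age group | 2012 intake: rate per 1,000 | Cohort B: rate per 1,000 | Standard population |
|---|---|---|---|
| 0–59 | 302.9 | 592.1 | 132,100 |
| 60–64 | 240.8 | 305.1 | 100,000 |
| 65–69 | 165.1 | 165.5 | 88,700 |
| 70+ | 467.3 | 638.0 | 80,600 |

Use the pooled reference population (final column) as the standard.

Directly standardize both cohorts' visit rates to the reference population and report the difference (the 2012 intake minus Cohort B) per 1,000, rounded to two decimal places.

-145.56

Standard total = 401,400; weights = 0.3291, 0.2491, 0.2210, 0.2008.
The 2012 intake: 0.3291×302.9 + 0.2491×240.8 + 0.2210×165.1 + 0.2008×467.3 = 289.9896 per 1,000.
Cohort B: 0.3291×592.1 + 0.2491×305.1 + 0.2210×165.5 + 0.2008×638.0 = 435.5482 per 1,000.
Difference = 289.9896 − 435.5482 = -145.5586.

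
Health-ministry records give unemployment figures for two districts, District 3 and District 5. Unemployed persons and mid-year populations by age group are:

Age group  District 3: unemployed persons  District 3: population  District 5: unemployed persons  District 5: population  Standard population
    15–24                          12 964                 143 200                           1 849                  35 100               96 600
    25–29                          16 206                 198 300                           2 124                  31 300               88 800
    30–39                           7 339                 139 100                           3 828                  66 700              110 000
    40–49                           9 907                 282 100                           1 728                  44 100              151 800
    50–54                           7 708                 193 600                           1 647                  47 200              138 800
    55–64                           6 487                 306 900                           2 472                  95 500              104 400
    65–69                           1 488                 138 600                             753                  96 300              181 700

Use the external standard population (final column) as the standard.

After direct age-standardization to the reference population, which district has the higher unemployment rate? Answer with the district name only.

Age-specific rates per 1 000 for District 3: 90.531, 81.725, 52.761, 35.119, 39.814, 21.137, 10.736.
For District 5: 52.678, 67.859, 57.391, 39.184, 34.894, 25.885, 7.819.
Standard total = 872 100; weights = 0.1108, 0.1018, 0.1261, 0.1741, 0.1592, 0.1197, 0.2083.
District 3: 0.1108×90.531 + 0.1018×81.725 + 0.1261×52.761 + 0.1741×35.119 + 0.1592×39.814 + 0.1197×21.137 + 0.2083×10.736 = 42.2208 per 1 000.
District 5: 0.1108×52.678 + 0.1018×67.859 + 0.1261×57.391 + 0.1741×39.184 + 0.1592×34.894 + 0.1197×25.885 + 0.2083×7.819 = 37.0854 per 1 000.

District 3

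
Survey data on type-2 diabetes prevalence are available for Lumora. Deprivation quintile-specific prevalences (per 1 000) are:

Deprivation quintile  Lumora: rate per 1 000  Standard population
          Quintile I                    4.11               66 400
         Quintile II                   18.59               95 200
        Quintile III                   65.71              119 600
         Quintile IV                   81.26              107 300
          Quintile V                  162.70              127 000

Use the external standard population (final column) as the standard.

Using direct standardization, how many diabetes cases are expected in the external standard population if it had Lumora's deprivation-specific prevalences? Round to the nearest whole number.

39284

Expected diabetes cases = Σ (standard pop × deprivation-specific rate ÷ 1 000)
= 66 400×4.11/1 000 + 95 200×18.59/1 000 + 119 600×65.71/1 000 + 107 300×81.26/1 000 + 127 000×162.70/1 000
= 272.90 + 1769.77 + 7858.92 + 8719.20 + 20662.90 = 39283.69.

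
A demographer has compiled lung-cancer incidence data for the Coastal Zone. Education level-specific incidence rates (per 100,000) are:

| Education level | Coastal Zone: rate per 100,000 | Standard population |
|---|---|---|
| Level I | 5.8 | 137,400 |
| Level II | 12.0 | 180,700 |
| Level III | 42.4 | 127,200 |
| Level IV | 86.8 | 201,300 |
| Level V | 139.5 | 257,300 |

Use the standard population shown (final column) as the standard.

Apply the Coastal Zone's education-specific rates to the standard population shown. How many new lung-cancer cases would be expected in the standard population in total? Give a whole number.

617

Expected new lung-cancer cases = Σ (standard pop × education-specific rate ÷ 100,000)
= 137,400×5.8/100,000 + 180,700×12.0/100,000 + 127,200×42.4/100,000 + 201,300×86.8/100,000 + 257,300×139.5/100,000
= 7.97 + 21.68 + 53.93 + 174.73 + 358.93 = 617.25.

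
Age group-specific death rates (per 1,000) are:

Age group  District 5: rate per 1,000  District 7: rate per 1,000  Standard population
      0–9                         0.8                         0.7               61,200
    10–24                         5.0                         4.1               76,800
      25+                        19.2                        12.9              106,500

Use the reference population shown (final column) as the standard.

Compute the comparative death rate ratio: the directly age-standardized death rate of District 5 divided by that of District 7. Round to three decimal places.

Standard total = 244,500; weights = 0.2503, 0.3141, 0.4356.
District 5: 0.2503×0.8 + 0.3141×5.0 + 0.4356×19.2 = 10.1340 per 1,000.
District 7: 0.2503×0.7 + 0.3141×4.1 + 0.4356×12.9 = 7.0821 per 1,000.
Ratio = 10.1340 ÷ 7.0821 = 1.43093.

1.431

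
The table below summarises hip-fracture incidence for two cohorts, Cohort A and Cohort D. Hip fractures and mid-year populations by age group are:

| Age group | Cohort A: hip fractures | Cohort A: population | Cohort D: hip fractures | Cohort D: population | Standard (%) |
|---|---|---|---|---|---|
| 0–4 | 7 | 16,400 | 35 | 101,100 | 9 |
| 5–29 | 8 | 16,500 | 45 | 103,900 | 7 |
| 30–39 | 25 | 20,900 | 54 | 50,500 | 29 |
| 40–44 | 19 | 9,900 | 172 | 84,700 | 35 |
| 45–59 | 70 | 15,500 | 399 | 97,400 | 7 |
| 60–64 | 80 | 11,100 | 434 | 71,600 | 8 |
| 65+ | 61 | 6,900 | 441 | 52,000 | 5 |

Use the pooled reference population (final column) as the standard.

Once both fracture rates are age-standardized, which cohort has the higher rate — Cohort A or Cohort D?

Cohort A

Age-specific rates per 100,000 for Cohort A: 42.68, 48.48, 119.62, 191.92, 451.61, 720.72, 884.06.
For Cohort D: 34.62, 43.31, 106.93, 203.07, 409.65, 606.15, 848.08.
Standard weights: 0.09, 0.07, 0.29, 0.35, 0.07, 0.08, 0.05.
Cohort A: 0.0900×42.68 + 0.0700×48.48 + 0.2900×119.62 + 0.3500×191.92 + 0.0700×451.61 + 0.0800×720.72 + 0.0500×884.06 = 242.5696 per 100,000.
Cohort D: 0.0900×34.62 + 0.0700×43.31 + 0.2900×106.93 + 0.3500×203.07 + 0.0700×409.65 + 0.0800×606.15 + 0.0500×848.08 = 227.8028 per 100,000.
The crude rates (277.78 vs 281.54) would put Cohort D higher, but that reflects its age composition; once standardized to a common age structure, Cohort A has the higher underlying rate.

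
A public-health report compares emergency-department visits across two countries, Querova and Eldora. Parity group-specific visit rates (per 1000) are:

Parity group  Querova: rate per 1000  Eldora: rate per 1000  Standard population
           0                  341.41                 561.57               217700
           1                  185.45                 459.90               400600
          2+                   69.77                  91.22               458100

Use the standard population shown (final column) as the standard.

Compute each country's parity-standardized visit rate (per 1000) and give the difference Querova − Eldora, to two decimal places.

-155.80

Standard total = 1076400; weights = 0.2022, 0.3722, 0.4256.
Querova: 0.2022×341.41 + 0.3722×185.45 + 0.4256×69.77 = 167.7609 per 1000.
Eldora: 0.2022×561.57 + 0.3722×459.90 + 0.4256×91.22 = 323.5578 per 1000.
Difference = 167.7609 − 323.5578 = -155.7969.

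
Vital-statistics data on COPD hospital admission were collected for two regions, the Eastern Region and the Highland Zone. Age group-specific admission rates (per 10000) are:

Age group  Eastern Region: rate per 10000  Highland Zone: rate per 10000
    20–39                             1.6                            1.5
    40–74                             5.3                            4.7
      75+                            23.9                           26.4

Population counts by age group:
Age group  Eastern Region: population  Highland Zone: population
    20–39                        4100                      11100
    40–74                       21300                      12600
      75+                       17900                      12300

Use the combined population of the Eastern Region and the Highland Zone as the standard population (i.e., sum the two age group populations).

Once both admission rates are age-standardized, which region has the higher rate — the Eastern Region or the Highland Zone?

Highland Zone

Combined standard total = 79300; weights = 0.1917, 0.4275, 0.3808.
The Eastern Region: 0.1917×1.6 + 0.4275×5.3 + 0.3808×23.9 = 11.6743 per 10000.
The Highland Zone: 0.1917×1.5 + 0.4275×4.7 + 0.3808×26.4 = 12.3507 per 10000.
The crude rates (12.64 vs 11.13) would put the Eastern Region higher, but that reflects its age composition; once standardized to a common age structure, the Highland Zone has the higher underlying rate.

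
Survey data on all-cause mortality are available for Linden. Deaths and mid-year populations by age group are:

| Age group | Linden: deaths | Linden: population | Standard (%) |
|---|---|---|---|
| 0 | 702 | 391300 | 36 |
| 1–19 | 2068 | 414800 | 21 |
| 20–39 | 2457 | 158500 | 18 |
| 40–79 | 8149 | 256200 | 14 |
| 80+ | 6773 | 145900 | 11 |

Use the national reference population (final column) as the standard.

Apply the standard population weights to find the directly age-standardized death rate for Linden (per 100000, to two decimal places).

1404.25

Age-specific rates per 100000 for Linden: 179.40, 498.55, 1550.16, 3180.72, 4642.22.
Standard weights: 0.36, 0.21, 0.18, 0.14, 0.11.
Standardized rate: 0.3600×179.40 + 0.2100×498.55 + 0.1800×1550.16 + 0.1400×3180.72 + 0.1100×4642.22 = 1404.2542 per 100000.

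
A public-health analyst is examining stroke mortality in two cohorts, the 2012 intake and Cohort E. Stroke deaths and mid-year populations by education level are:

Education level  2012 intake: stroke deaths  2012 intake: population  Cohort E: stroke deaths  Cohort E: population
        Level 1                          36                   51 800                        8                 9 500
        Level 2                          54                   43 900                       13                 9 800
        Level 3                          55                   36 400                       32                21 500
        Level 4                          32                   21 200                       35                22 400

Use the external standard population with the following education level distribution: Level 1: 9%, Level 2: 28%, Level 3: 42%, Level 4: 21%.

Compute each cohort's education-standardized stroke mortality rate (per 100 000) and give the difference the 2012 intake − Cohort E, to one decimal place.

-4.2

Education-specific rates per 100 000 for the 2012 intake: 69.50, 123.01, 151.10, 150.94.
For Cohort E: 84.21, 132.65, 148.84, 156.25.
Standard weights: 0.09, 0.28, 0.42, 0.21.
The 2012 intake: 0.0900×69.50 + 0.2800×123.01 + 0.4200×151.10 + 0.2100×150.94 = 135.8564 per 100 000.
Cohort E: 0.0900×84.21 + 0.2800×132.65 + 0.4200×148.84 + 0.2100×156.25 = 140.0459 per 100 000.
Difference = 135.8564 − 140.0459 = -4.1895.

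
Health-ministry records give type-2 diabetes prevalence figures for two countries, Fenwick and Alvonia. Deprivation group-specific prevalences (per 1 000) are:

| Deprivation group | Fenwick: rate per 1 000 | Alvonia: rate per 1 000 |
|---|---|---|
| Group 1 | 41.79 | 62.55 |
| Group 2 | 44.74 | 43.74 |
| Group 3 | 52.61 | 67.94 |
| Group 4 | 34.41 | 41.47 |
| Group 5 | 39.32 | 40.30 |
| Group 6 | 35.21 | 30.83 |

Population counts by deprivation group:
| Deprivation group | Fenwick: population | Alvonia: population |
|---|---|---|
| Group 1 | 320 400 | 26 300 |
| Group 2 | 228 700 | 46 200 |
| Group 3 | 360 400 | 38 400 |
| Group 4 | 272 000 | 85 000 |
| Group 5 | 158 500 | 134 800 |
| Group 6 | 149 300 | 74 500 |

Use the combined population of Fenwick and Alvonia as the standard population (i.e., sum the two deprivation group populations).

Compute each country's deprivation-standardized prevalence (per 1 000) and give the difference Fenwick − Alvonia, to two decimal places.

-7.85

Combined standard total = 1 894 500; weights = 0.1830, 0.1451, 0.2105, 0.1884, 0.1548, 0.1181.
Fenwick: 0.1830×41.79 + 0.1451×44.74 + 0.2105×52.61 + 0.1884×34.41 + 0.1548×39.32 + 0.1181×35.21 = 41.9453 per 1 000.
Alvonia: 0.1830×62.55 + 0.1451×43.74 + 0.2105×67.94 + 0.1884×41.47 + 0.1548×40.30 + 0.1181×30.83 = 49.7911 per 1 000.
Difference = 41.9453 − 49.7911 = -7.8458.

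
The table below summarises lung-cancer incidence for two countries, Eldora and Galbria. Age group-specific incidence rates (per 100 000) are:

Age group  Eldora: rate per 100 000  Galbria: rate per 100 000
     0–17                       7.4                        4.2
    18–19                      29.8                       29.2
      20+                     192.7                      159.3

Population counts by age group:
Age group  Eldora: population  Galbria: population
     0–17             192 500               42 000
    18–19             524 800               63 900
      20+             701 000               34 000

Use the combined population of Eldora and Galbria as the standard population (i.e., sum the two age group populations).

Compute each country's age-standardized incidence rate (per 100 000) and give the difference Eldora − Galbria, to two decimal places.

Combined standard total = 1 558 200; weights = 0.1505, 0.3778, 0.4717.
Eldora: 0.1505×7.4 + 0.3778×29.8 + 0.4717×192.7 = 103.2686 per 100 000.
Galbria: 0.1505×4.2 + 0.3778×29.2 + 0.4717×159.3 = 86.8056 per 100 000.
Difference = 103.2686 − 86.8056 = 16.4630.

16.46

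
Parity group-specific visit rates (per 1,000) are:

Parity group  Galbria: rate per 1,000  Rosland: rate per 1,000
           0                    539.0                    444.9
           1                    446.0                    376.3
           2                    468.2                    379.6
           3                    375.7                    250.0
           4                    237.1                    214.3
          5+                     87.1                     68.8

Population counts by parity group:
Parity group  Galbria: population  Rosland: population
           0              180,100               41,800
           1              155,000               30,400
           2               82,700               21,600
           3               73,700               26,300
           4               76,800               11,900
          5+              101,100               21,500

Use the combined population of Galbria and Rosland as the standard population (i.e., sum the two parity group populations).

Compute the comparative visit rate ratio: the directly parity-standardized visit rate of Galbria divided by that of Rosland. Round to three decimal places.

1.230

Combined standard total = 822,900; weights = 0.2697, 0.2253, 0.1267, 0.1215, 0.1078, 0.1490.
Galbria: 0.2697×539.0 + 0.2253×446.0 + 0.1267×468.2 + 0.1215×375.7 + 0.1078×237.1 + 0.1490×87.1 = 389.3608 per 1,000.
Rosland: 0.2697×444.9 + 0.2253×376.3 + 0.1267×379.6 + 0.1215×250.0 + 0.1078×214.3 + 0.1490×68.8 = 316.5936 per 1,000.
Ratio = 389.3608 ÷ 316.5936 = 1.22984.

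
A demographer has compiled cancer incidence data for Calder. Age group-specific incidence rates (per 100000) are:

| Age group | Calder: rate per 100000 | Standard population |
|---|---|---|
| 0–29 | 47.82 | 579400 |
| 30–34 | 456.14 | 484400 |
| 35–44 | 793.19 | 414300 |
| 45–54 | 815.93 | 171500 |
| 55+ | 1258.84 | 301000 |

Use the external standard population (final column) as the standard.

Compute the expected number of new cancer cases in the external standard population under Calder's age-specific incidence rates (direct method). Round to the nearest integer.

10961

Expected new cancer cases = Σ (standard pop × age-specific rate ÷ 100000)
= 579400×47.82/100000 + 484400×456.14/100000 + 414300×793.19/100000 + 171500×815.93/100000 + 301000×1258.84/100000
= 277.07 + 2209.54 + 3286.19 + 1399.32 + 3789.11 = 10961.23.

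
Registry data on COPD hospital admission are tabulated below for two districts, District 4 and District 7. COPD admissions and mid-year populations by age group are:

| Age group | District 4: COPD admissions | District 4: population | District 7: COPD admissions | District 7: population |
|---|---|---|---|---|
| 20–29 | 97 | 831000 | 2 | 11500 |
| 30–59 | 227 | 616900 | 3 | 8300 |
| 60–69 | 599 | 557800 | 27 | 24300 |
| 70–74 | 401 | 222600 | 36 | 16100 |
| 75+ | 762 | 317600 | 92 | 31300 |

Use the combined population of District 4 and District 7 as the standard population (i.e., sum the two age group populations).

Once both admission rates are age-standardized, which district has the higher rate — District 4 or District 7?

Age-specific rates per 10000 for District 4: 1.17, 3.68, 10.74, 18.01, 23.99.
For District 7: 1.74, 3.61, 11.11, 22.36, 29.39.
Combined standard total = 2637400; weights = 0.3194, 0.2371, 0.2207, 0.0905, 0.1323.
District 4: 0.3194×1.17 + 0.2371×3.68 + 0.2207×10.74 + 0.0905×18.01 + 0.1323×23.99 = 8.4196 per 10000.
District 7: 0.3194×1.74 + 0.2371×3.61 + 0.2207×11.11 + 0.0905×22.36 + 0.1323×29.39 = 9.7768 per 10000.

District 7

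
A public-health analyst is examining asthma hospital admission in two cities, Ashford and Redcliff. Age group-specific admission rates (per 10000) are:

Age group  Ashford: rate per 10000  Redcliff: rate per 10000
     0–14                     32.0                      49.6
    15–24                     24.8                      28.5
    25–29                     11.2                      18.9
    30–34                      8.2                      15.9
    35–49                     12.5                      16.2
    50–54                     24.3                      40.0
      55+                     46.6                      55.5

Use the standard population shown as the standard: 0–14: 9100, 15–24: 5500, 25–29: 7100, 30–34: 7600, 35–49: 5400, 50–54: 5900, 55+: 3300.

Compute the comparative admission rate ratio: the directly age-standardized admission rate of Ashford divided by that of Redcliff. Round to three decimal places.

0.682

Standard total = 43900; weights = 0.2073, 0.1253, 0.1617, 0.1731, 0.1230, 0.1344, 0.0752.
Ashford: 0.2073×32.0 + 0.1253×24.8 + 0.1617×11.2 + 0.1731×8.2 + 0.1230×12.5 + 0.1344×24.3 + 0.0752×46.6 = 21.2777 per 10000.
Redcliff: 0.2073×49.6 + 0.1253×28.5 + 0.1617×18.9 + 0.1731×15.9 + 0.1230×16.2 + 0.1344×40.0 + 0.0752×55.5 = 31.2021 per 10000.
Ratio = 21.2777 ÷ 31.2021 = 0.68193.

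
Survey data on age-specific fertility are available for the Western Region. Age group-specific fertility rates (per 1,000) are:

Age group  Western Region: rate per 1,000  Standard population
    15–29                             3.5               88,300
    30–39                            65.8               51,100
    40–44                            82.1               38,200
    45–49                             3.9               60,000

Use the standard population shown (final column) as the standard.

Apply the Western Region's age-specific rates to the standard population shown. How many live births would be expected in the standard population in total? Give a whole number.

7042

Expected live births = Σ (standard pop × age-specific rate ÷ 1,000)
= 88,300×3.5/1,000 + 51,100×65.8/1,000 + 38,200×82.1/1,000 + 60,000×3.9/1,000
= 309.05 + 3362.38 + 3136.22 + 234.00 = 7041.65.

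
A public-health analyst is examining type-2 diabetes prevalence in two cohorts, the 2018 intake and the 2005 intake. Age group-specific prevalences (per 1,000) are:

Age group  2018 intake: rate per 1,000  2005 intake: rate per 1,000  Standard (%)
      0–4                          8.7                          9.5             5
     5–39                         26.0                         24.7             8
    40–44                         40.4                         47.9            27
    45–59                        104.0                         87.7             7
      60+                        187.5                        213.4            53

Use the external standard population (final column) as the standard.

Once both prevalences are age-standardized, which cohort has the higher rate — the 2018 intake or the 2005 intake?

2005 intake

Standard weights: 0.05, 0.08, 0.27, 0.07, 0.53.
The 2018 intake: 0.0500×8.7 + 0.0800×26.0 + 0.2700×40.4 + 0.0700×104.0 + 0.5300×187.5 = 120.0780 per 1,000.
The 2005 intake: 0.0500×9.5 + 0.0800×24.7 + 0.2700×47.9 + 0.0700×87.7 + 0.5300×213.4 = 134.6250 per 1,000.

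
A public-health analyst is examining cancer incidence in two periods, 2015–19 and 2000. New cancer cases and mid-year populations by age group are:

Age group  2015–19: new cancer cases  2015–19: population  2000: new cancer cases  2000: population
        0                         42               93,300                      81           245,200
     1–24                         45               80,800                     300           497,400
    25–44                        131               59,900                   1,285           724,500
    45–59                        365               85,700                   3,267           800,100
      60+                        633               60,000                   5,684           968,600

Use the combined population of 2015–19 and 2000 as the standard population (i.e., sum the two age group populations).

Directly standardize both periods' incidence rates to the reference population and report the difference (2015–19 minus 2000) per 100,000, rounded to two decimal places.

Age-specific rates per 100,000 for 2015–19: 45.02, 55.69, 218.70, 425.90, 1055.00.
For 2000: 33.03, 60.31, 177.36, 408.32, 586.83.
Combined standard total = 3,615,500; weights = 0.0936, 0.1599, 0.2170, 0.2450, 0.2845.
2015–19: 0.0936×45.02 + 0.1599×55.69 + 0.2170×218.70 + 0.2450×425.90 + 0.2845×1055.00 = 465.0602 per 100,000.
2000: 0.0936×33.03 + 0.1599×60.31 + 0.2170×177.36 + 0.2450×408.32 + 0.2845×586.83 = 318.2084 per 100,000.
Difference = 465.0602 − 318.2084 = 146.8518.

146.85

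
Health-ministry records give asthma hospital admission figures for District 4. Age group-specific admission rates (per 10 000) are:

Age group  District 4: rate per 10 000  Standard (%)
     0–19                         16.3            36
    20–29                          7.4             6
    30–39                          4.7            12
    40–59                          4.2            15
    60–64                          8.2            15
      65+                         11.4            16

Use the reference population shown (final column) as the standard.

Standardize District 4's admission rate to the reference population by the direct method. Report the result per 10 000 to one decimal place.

Standard weights: 0.36, 0.06, 0.12, 0.15, 0.15, 0.16.
Standardized rate: 0.3600×16.3 + 0.0600×7.4 + 0.1200×4.7 + 0.1500×4.2 + 0.1500×8.2 + 0.1600×11.4 = 10.5600 per 10 000.

10.6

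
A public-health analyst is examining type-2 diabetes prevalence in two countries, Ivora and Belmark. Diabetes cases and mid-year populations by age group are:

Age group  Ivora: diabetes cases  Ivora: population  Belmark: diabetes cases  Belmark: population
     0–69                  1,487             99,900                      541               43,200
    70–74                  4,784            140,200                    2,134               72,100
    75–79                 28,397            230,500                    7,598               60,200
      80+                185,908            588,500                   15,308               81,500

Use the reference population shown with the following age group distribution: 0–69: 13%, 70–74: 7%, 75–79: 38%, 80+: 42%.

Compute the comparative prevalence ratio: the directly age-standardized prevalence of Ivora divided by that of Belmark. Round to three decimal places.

Age-specific rates per 1,000 for Ivora: 14.885, 34.123, 123.197, 315.901.
For Belmark: 12.523, 29.598, 126.213, 187.828.
Standard weights: 0.13, 0.07, 0.38, 0.42.
Ivora: 0.1300×14.885 + 0.0700×34.123 + 0.3800×123.197 + 0.4200×315.901 = 183.8172 per 1,000.
Belmark: 0.1300×12.523 + 0.0700×29.598 + 0.3800×126.213 + 0.4200×187.828 = 130.5485 per 1,000.
Ratio = 183.8172 ÷ 130.5485 = 1.40804.

1.408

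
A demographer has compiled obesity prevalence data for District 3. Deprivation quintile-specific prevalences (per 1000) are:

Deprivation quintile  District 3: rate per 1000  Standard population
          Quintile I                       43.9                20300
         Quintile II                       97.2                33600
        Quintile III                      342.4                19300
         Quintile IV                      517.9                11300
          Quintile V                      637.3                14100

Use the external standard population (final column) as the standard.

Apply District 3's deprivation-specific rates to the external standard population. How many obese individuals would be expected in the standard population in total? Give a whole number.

25604

Expected obese individuals = Σ (standard pop × deprivation-specific rate ÷ 1000)
= 20300×43.9/1000 + 33600×97.2/1000 + 19300×342.4/1000 + 11300×517.9/1000 + 14100×637.3/1000
= 891.17 + 3265.92 + 6608.32 + 5852.27 + 8985.93 = 25603.61.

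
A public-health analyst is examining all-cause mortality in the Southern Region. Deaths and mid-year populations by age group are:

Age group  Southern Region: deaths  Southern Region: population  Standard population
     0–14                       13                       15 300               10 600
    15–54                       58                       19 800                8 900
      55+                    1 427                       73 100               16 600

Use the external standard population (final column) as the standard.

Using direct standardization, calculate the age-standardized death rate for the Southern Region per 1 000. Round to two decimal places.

Age-specific rates per 1 000 for the Southern Region: 0.850, 2.929, 19.521.
Standard total = 36 100; weights = 0.2936, 0.2465, 0.4598.
Standardized rate: 0.2936×0.850 + 0.2465×2.929 + 0.4598×19.521 = 9.9482 per 1 000.

9.95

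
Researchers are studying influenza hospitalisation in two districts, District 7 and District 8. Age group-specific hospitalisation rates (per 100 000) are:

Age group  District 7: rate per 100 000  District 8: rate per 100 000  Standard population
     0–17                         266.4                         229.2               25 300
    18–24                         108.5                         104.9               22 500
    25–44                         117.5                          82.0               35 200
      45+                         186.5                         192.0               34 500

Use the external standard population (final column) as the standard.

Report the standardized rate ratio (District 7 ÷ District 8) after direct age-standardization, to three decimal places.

1.118

Standard total = 117 500; weights = 0.2153, 0.1915, 0.2996, 0.2936.
District 7: 0.2153×266.4 + 0.1915×108.5 + 0.2996×117.5 + 0.2936×186.5 = 168.0972 per 100 000.
District 8: 0.2153×229.2 + 0.1915×104.9 + 0.2996×82.0 + 0.2936×192.0 = 150.3780 per 100 000.
Ratio = 168.0972 ÷ 150.3780 = 1.11783.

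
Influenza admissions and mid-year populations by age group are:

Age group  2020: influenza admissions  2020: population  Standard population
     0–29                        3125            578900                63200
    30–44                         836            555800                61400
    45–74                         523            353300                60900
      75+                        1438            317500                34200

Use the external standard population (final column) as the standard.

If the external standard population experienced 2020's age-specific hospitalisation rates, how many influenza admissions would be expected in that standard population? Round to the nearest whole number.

679

Age-specific rates per 100000 for 2020: 539.82, 150.41, 148.03, 452.91.
Expected influenza admissions = Σ (standard pop × age-specific rate ÷ 100000)
= 63200×539.82/100000 + 61400×150.41/100000 + 60900×148.03/100000 + 34200×452.91/100000
= 341.16 + 92.35 + 90.15 + 154.90 = 678.57.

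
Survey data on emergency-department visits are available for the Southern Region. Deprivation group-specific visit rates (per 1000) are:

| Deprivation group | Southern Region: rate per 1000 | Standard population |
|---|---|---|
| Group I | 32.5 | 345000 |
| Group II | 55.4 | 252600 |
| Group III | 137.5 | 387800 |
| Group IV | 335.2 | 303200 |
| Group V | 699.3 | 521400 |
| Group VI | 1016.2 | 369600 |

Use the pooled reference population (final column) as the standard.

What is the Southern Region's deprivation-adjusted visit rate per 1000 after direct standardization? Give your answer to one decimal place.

422.3

Standard total = 2179600; weights = 0.1583, 0.1159, 0.1779, 0.1391, 0.2392, 0.1696.
Standardized rate: 0.1583×32.5 + 0.1159×55.4 + 0.1779×137.5 + 0.1391×335.2 + 0.2392×699.3 + 0.1696×1016.2 = 422.2629 per 1000.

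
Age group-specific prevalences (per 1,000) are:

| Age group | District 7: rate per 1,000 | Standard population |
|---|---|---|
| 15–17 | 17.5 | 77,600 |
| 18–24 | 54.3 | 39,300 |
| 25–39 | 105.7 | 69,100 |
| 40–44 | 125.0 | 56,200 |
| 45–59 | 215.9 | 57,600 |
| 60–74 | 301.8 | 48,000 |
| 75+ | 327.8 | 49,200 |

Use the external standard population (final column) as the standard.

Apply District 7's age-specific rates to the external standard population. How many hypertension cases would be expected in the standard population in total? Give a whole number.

60871

Expected hypertension cases = Σ (standard pop × age-specific rate ÷ 1,000)
= 77,600×17.5/1,000 + 39,300×54.3/1,000 + 69,100×105.7/1,000 + 56,200×125.0/1,000 + 57,600×215.9/1,000 + 48,000×301.8/1,000 + 49,200×327.8/1,000
= 1358.00 + 2133.99 + 7303.87 + 7025.00 + 12435.84 + 14486.40 + 16127.76 = 60870.86.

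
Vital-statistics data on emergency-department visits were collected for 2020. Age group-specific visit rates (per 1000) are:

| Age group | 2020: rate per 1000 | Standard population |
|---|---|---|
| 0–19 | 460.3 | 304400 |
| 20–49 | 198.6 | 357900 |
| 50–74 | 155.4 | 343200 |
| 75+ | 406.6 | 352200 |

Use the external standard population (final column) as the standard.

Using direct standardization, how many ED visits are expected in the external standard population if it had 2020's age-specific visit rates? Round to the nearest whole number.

407732

Expected ED visits = Σ (standard pop × age-specific rate ÷ 1000)
= 304400×460.3/1000 + 357900×198.6/1000 + 343200×155.4/1000 + 352200×406.6/1000
= 140115.32 + 71078.94 + 53333.28 + 143204.52 = 407732.06.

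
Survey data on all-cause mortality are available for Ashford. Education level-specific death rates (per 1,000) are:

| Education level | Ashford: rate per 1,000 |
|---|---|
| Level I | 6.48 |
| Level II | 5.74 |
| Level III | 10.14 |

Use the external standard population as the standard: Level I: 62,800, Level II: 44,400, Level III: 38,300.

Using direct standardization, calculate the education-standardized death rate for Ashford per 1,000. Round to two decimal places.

7.22

Standard total = 145,500; weights = 0.4316, 0.3052, 0.2632.
Standardized rate: 0.4316×6.48 + 0.3052×5.74 + 0.2632×10.14 = 7.2176 per 1,000.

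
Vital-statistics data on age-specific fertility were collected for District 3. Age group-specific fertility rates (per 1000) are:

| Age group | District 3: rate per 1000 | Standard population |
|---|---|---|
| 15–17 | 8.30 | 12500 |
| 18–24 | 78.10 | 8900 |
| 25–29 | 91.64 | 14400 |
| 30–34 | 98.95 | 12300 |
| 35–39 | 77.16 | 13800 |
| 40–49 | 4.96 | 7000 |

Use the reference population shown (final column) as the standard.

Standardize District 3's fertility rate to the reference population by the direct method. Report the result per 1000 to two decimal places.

Standard total = 68900; weights = 0.1814, 0.1292, 0.2090, 0.1785, 0.2003, 0.1016.
Standardized rate: 0.1814×8.30 + 0.1292×78.10 + 0.2090×91.64 + 0.1785×98.95 + 0.2003×77.16 + 0.1016×4.96 = 64.3697 per 1000.

64.37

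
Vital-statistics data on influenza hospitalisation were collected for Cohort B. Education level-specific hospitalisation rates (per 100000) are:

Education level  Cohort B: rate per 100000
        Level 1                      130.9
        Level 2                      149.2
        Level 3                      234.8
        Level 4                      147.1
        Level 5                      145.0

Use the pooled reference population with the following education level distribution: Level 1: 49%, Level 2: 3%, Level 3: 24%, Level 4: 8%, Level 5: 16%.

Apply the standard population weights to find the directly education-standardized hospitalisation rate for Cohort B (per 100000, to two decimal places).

Standard weights: 0.49, 0.03, 0.24, 0.08, 0.16.
Standardized rate: 0.4900×130.9 + 0.0300×149.2 + 0.2400×234.8 + 0.0800×147.1 + 0.1600×145.0 = 159.9370 per 100000.

159.94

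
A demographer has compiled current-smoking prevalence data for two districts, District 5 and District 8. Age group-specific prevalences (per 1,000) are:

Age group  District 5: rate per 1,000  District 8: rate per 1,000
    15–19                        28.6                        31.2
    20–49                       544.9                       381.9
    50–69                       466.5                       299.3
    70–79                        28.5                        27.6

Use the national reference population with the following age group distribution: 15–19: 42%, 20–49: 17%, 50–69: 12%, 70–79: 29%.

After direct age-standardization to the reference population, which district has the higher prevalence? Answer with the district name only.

Standard weights: 0.42, 0.17, 0.12, 0.29.
District 5: 0.4200×28.6 + 0.1700×544.9 + 0.1200×466.5 + 0.2900×28.5 = 168.8900 per 1,000.
District 8: 0.4200×31.2 + 0.1700×381.9 + 0.1200×299.3 + 0.2900×27.6 = 121.9470 per 1,000.

District 5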